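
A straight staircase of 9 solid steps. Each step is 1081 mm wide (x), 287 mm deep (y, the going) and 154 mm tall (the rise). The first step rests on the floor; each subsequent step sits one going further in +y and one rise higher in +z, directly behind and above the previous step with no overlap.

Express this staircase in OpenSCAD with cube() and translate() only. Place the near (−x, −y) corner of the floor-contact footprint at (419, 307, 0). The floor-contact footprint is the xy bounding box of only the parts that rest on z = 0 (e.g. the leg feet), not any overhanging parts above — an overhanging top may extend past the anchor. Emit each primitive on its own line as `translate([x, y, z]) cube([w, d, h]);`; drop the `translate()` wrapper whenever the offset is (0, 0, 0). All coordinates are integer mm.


translate([419, 307, 0]) cube([1081, 287, 154]);
translate([419, 594, 154]) cube([1081, 287, 154]);
translate([419, 881, 308]) cube([1081, 287, 154]);
translate([419, 1168, 462]) cube([1081, 287, 154]);
translate([419, 1455, 616]) cube([1081, 287, 154]);
translate([419, 1742, 770]) cube([1081, 287, 154]);
translate([419, 2029, 924]) cube([1081, 287, 154]);
translate([419, 2316, 1078]) cube([1081, 287, 154]);
translate([419, 2603, 1232]) cube([1081, 287, 154]);


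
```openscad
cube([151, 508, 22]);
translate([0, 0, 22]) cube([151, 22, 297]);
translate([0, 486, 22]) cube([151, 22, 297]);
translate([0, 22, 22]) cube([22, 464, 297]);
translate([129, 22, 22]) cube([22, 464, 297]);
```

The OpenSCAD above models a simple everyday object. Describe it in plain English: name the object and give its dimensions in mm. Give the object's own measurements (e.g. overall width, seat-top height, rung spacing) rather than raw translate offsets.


An open-topped rectangular box: outside dimensions 151×508×319 mm, with a uniform wall and base thickness of 22 mm. The base is a full 151×508 slab on the floor; four walls sit on top of the base. The front and back walls (the −y and +y sides) span the full width; the two side walls fit between them.


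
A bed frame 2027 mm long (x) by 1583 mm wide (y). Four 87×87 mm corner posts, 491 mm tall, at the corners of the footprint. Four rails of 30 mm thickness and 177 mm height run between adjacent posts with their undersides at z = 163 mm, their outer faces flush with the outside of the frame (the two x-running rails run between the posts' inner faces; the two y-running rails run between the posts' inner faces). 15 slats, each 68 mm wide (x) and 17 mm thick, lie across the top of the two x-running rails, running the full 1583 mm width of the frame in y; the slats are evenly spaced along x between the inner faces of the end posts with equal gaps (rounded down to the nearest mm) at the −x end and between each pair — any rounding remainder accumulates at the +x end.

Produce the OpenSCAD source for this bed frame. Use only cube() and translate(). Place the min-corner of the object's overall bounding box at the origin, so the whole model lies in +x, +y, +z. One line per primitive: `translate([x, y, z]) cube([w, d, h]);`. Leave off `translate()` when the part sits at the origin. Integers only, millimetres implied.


// slat z = rail_z + rail_h = 163 + 177 = 340
// slat gap = ⌊(1853 − 15·68) / 16⌋ = 52
cube([87, 87, 491]);
translate([0, 1496, 0]) cube([87, 87, 491]);
translate([1940, 0, 0]) cube([87, 87, 491]);
translate([1940, 1496, 0]) cube([87, 87, 491]);
translate([87, 0, 163]) cube([1853, 30, 177]);
translate([87, 1553, 163]) cube([1853, 30, 177]);
translate([0, 87, 163]) cube([30, 1409, 177]);
translate([1997, 87, 163]) cube([30, 1409, 177]);
translate([139, 0, 340]) cube([68, 1583, 17]);
translate([259, 0, 340]) cube([68, 1583, 17]);
translate([379, 0, 340]) cube([68, 1583, 17]);
translate([499, 0, 340]) cube([68, 1583, 17]);
translate([619, 0, 340]) cube([68, 1583, 17]);
translate([739, 0, 340]) cube([68, 1583, 17]);
translate([859, 0, 340]) cube([68, 1583, 17]);
translate([979, 0, 340]) cube([68, 1583, 17]);
translate([1099, 0, 340]) cube([68, 1583, 17]);
translate([1219, 0, 340]) cube([68, 1583, 17]);
translate([1339, 0, 340]) cube([68, 1583, 17]);
translate([1459, 0, 340]) cube([68, 1583, 17]);
translate([1579, 0, 340]) cube([68, 1583, 17]);
translate([1699, 0, 340]) cube([68, 1583, 17]);
translate([1819, 0, 340]) cube([68, 1583, 17]);


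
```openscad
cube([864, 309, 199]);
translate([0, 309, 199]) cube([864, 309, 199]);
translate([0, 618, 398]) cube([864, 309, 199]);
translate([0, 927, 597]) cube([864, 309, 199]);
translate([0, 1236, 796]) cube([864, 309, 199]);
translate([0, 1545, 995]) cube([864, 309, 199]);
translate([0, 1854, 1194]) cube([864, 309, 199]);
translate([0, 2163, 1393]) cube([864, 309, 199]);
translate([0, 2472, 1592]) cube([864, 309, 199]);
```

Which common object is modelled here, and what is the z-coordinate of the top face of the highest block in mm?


A staircase. The total rise is 1791 mm.

9 identical blocks, each offset up and back from the previous — a staircase. Each step is 199 mm tall and there are 9 of them, so the total rise is 9 × 199 = 1791 mm.


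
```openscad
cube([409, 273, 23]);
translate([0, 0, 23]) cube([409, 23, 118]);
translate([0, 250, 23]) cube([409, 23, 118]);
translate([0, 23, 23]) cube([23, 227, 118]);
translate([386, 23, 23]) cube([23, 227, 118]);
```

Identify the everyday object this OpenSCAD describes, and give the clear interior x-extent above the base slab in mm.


An open box. The internal width is 363 mm.

A 409×273 base slab with four walls standing on it — an open box. The base is 409 mm wide and the walls are 23 mm thick, so the internal width is 409 − 2 × 23 = 363 mm.


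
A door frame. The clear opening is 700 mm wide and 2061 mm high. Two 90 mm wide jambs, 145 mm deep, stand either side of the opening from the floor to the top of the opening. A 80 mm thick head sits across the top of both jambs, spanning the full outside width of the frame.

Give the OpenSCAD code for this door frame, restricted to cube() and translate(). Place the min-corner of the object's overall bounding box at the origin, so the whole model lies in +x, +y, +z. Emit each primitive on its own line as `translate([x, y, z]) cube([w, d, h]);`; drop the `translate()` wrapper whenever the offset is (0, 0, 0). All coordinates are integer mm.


cube([90, 145, 2061]);
translate([790, 0, 0]) cube([90, 145, 2061]);
translate([0, 0, 2061]) cube([880, 145, 80]);


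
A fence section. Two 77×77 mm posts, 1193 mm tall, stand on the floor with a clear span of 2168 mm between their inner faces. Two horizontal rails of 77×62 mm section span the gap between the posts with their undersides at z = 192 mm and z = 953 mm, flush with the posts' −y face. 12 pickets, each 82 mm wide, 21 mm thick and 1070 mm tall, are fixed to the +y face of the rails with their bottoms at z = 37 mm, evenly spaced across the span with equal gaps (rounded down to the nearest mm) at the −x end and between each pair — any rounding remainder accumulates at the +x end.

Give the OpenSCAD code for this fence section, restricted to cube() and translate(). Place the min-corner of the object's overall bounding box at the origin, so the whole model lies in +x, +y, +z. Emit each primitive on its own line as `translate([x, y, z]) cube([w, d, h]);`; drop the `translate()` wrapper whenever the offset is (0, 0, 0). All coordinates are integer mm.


cube([77, 77, 1193]);
translate([2245, 0, 0]) cube([77, 77, 1193]);
translate([77, 0, 192]) cube([2168, 77, 62]);
translate([77, 0, 953]) cube([2168, 77, 62]);
translate([168, 77, 37]) cube([82, 21, 1070]);
translate([341, 77, 37]) cube([82, 21, 1070]);
translate([514, 77, 37]) cube([82, 21, 1070]);
translate([687, 77, 37]) cube([82, 21, 1070]);
translate([860, 77, 37]) cube([82, 21, 1070]);
translate([1033, 77, 37]) cube([82, 21, 1070]);
translate([1206, 77, 37]) cube([82, 21, 1070]);
translate([1379, 77, 37]) cube([82, 21, 1070]);
translate([1552, 77, 37]) cube([82, 21, 1070]);
translate([1725, 77, 37]) cube([82, 21, 1070]);
translate([1898, 77, 37]) cube([82, 21, 1070]);
translate([2071, 77, 37]) cube([82, 21, 1070]);


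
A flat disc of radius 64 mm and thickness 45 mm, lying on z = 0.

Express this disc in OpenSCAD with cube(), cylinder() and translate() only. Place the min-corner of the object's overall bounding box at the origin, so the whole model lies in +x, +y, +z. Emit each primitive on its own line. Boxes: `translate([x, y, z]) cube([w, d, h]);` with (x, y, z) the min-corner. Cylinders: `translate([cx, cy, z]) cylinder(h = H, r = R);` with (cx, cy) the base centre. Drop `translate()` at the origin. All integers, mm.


translate([64, 64, 0]) cylinder(h = 45, r = 64);


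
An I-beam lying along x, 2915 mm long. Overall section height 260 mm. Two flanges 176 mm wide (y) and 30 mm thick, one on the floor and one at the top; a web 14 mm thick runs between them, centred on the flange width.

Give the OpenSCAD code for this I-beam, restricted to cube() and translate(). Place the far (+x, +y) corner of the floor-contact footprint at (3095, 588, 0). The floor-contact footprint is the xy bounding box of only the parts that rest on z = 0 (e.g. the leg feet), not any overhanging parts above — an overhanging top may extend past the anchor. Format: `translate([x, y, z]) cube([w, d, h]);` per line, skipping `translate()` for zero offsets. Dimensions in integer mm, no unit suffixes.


translate([180, 412, 0]) cube([2915, 176, 30]);
translate([180, 493, 30]) cube([2915, 14, 200]);
translate([180, 412, 230]) cube([2915, 176, 30]);


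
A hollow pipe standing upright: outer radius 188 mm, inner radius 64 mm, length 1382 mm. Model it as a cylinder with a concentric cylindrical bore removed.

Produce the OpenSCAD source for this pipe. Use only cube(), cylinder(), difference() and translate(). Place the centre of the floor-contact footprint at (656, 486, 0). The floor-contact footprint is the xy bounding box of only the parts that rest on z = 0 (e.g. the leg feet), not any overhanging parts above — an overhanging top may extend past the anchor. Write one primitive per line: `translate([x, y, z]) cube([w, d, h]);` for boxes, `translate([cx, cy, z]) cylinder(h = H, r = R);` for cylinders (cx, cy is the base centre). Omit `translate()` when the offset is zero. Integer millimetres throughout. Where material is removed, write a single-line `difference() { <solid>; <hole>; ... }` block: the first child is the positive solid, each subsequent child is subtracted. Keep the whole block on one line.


difference() { translate([656, 486, 0]) cylinder(h = 1382, r = 188); translate([656, 486, 0]) cylinder(h = 1382, r = 64); }


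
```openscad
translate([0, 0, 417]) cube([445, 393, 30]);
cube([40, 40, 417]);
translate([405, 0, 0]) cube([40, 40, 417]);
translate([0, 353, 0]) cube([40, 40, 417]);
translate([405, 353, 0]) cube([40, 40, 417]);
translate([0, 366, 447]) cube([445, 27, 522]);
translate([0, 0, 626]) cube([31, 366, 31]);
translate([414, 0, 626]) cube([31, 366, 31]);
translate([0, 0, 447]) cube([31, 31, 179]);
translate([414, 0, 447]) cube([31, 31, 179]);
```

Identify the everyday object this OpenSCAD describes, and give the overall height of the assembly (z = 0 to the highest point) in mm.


A chair. The overall height is 969 mm.

A slab on four corner posts with a tall panel at the back — a chair. The seat slab sits at z = 417 with thickness 30, and the 522 mm backrest starts at the seat top, so the overall height is 417 + 30 + 522 = 969 mm.


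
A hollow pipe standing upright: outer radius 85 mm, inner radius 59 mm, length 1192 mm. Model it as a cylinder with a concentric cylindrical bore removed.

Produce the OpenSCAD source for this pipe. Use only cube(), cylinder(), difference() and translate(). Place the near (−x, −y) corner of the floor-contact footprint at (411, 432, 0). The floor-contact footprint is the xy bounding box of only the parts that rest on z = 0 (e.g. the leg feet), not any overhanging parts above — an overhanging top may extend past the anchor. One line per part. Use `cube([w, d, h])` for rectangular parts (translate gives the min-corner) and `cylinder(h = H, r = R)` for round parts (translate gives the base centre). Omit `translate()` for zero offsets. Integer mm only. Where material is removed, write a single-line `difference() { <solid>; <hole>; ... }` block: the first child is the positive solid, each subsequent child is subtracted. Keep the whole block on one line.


difference() { translate([496, 517, 0]) cylinder(h = 1192, r = 85); translate([496, 517, 0]) cylinder(h = 1192, r = 59); }


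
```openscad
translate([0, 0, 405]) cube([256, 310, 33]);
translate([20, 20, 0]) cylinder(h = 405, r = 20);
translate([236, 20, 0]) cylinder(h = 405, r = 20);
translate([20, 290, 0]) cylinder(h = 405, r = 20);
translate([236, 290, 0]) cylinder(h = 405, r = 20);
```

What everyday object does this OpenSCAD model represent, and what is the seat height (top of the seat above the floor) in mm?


A stool. The seat height is 438 mm.

A 256×310×33 slab at z = 405 on four corner cylinders — a stool. The seat top is 405 + 33 = 438 mm.


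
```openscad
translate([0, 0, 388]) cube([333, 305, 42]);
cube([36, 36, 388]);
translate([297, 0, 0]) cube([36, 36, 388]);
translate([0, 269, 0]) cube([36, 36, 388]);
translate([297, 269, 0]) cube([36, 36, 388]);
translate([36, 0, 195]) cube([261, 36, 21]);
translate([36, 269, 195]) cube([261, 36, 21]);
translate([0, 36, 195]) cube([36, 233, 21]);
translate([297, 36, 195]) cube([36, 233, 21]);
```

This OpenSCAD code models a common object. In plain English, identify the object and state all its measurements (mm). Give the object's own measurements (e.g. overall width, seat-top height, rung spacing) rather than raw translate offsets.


A four-legged stool. The seat is a 333×305×42 mm slab whose top surface is at z = 430 mm; four square legs, each 36×36 mm in cross-section, run from the floor (z = 0) to the underside of the seat, each flush with a corner of the seat. Four stretchers, 36 mm wide and 21 mm tall, connect adjacent legs with their undersides at z = 195 mm, each running between the inner faces of the legs it joins and aligned with the legs' outer faces on the other axis.


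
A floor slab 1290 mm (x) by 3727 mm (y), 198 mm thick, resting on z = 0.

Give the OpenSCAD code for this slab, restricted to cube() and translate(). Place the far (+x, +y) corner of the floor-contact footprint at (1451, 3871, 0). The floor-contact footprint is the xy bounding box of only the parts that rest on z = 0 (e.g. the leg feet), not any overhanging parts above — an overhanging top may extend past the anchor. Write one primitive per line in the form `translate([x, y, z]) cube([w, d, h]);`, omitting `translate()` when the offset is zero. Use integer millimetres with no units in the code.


translate([161, 144, 0]) cube([1290, 3727, 198]);


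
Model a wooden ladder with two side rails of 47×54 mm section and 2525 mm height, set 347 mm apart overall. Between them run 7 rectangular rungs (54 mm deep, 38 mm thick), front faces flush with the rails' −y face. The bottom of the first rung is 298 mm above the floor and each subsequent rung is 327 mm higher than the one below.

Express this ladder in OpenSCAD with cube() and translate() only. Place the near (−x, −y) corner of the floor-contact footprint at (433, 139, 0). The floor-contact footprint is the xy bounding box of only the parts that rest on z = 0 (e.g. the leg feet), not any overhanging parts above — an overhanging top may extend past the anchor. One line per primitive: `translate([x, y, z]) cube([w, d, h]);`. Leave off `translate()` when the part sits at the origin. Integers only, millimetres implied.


// rung span = 347 - 2*47 = 253
// rung[k] z = 298 + k*327
translate([433, 139, 0]) cube([47, 54, 2525]);
translate([733, 139, 0]) cube([47, 54, 2525]);
translate([480, 139, 298]) cube([253, 54, 38]);
translate([480, 139, 625]) cube([253, 54, 38]);
translate([480, 139, 952]) cube([253, 54, 38]);
translate([480, 139, 1279]) cube([253, 54, 38]);
translate([480, 139, 1606]) cube([253, 54, 38]);
translate([480, 139, 1933]) cube([253, 54, 38]);
translate([480, 139, 2260]) cube([253, 54, 38]);


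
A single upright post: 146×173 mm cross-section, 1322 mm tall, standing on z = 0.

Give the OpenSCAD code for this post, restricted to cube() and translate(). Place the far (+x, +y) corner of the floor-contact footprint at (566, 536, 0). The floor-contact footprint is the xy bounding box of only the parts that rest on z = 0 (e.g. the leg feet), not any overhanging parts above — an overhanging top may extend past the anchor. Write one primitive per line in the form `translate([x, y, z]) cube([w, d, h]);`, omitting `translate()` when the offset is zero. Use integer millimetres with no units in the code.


translate([420, 363, 0]) cube([146, 173, 1322]);


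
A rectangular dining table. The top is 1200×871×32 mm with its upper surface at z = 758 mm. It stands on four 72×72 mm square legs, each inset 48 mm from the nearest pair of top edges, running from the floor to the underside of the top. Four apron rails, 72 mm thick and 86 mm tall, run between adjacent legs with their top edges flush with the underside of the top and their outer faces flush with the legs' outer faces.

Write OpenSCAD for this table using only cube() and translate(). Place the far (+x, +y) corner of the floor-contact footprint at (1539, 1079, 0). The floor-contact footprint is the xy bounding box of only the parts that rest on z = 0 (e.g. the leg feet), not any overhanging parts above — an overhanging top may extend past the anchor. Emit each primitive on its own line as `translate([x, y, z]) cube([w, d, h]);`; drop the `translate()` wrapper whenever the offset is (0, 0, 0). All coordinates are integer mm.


translate([387, 256, 726]) cube([1200, 871, 32]);
translate([435, 304, 0]) cube([72, 72, 726]);
translate([1467, 304, 0]) cube([72, 72, 726]);
translate([435, 1007, 0]) cube([72, 72, 726]);
translate([1467, 1007, 0]) cube([72, 72, 726]);
translate([507, 304, 640]) cube([960, 72, 86]);
translate([507, 1007, 640]) cube([960, 72, 86]);
translate([435, 376, 640]) cube([72, 631, 86]);
translate([1467, 376, 640]) cube([72, 631, 86]);


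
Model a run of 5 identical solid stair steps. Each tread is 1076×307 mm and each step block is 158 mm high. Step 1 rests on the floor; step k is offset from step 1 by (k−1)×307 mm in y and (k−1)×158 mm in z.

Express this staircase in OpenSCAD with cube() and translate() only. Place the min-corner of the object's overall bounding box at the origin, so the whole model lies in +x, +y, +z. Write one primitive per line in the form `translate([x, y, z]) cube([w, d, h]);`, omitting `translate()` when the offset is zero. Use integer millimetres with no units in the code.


cube([1076, 307, 158]);
translate([0, 307, 158]) cube([1076, 307, 158]);
translate([0, 614, 316]) cube([1076, 307, 158]);
translate([0, 921, 474]) cube([1076, 307, 158]);
translate([0, 1228, 632]) cube([1076, 307, 158]);


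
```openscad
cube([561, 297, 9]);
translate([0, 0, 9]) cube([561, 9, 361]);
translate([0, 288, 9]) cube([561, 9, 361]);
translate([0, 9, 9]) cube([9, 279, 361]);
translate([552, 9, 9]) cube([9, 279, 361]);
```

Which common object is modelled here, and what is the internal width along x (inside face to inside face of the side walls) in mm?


An open box. The internal width is 543 mm.

A 561×297 base slab with four walls standing on it — an open box. The base is 561 mm wide and the walls are 9 mm thick, so the internal width is 561 − 2 × 9 = 543 mm.


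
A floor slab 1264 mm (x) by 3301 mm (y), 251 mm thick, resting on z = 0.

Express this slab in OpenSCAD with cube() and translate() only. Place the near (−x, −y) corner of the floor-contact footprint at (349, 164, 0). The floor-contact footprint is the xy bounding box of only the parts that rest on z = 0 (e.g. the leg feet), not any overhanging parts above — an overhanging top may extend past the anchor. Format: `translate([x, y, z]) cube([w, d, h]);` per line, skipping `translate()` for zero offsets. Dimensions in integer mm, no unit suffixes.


translate([349, 164, 0]) cube([1264, 3301, 251]);


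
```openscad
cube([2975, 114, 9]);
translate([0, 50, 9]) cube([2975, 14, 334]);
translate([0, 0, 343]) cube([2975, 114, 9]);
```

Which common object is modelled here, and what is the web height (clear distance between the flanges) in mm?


An I-beam. The web height is 334 mm.

Two wide flanges with a thin centred web — an I-beam. Overall 352 mm minus two 9 mm flanges gives a web of 352 − 2·9 = 334 mm.


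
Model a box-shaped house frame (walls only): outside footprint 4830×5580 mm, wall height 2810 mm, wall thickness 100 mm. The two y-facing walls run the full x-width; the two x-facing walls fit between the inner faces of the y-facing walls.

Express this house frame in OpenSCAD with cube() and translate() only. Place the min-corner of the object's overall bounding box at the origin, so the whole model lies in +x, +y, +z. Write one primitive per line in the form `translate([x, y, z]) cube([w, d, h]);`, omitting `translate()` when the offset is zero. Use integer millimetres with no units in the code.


cube([4830, 100, 2810]);
translate([0, 5480, 0]) cube([4830, 100, 2810]);
translate([0, 100, 0]) cube([100, 5380, 2810]);
translate([4730, 100, 0]) cube([100, 5380, 2810]);


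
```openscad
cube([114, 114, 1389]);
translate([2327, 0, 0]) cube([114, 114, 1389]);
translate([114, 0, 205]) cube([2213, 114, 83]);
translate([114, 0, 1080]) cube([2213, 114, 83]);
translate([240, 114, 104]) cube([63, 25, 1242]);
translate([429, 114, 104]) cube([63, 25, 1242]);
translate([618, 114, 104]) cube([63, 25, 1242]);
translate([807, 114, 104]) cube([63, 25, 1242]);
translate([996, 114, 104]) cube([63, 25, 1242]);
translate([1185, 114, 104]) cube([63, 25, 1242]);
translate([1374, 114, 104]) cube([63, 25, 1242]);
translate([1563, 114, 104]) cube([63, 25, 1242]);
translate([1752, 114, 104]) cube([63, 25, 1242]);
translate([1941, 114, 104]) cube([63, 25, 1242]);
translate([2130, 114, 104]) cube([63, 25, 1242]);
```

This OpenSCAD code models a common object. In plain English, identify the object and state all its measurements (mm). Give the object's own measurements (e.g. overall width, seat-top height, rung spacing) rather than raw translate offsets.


A fence section. Two 114×114 mm posts, 1389 mm tall, stand on the floor with a clear span of 2213 mm between their inner faces. Two horizontal rails of 114×83 mm section span the gap between the posts with their undersides at z = 205 mm and z = 1080 mm, flush with the posts' −y face. 11 pickets, each 63 mm wide, 25 mm thick and 1242 mm tall, are fixed to the +y face of the rails with their bottoms at z = 104 mm, spaced across the span with a 126 mm gap after the −x post and between neighbouring pickets, with 134 mm left before the +x post.


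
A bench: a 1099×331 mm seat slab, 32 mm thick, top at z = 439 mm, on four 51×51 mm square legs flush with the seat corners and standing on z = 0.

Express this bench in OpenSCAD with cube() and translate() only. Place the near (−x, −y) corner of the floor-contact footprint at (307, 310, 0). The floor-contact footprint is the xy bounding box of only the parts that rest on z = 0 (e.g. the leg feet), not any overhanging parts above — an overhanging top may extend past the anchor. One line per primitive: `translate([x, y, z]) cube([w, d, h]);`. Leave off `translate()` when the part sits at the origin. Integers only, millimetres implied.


// leg_h = 439 − 32 = 407
translate([307, 310, 407]) cube([1099, 331, 32]);
translate([307, 310, 0]) cube([51, 51, 407]);
translate([307, 590, 0]) cube([51, 51, 407]);
translate([1355, 310, 0]) cube([51, 51, 407]);
translate([1355, 590, 0]) cube([51, 51, 407]);


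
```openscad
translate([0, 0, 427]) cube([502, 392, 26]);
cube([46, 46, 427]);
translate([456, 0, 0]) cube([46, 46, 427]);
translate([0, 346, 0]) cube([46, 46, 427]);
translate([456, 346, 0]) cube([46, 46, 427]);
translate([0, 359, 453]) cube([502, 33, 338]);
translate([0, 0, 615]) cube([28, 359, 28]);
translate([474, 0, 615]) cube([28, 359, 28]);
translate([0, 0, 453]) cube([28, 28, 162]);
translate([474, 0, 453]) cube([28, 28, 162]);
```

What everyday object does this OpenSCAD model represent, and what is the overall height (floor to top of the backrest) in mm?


A chair. The overall height is 791 mm.

A slab on four corner posts with a tall panel at the back — a chair. The seat slab sits at z = 427 with thickness 26, and the 338 mm backrest starts at the seat top, so the overall height is 427 + 26 + 338 = 791 mm.


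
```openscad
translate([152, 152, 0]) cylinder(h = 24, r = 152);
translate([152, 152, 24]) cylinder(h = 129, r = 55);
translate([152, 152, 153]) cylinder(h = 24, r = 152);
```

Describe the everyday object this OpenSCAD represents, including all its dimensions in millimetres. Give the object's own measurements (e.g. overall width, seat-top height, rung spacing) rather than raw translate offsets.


A spool: two coaxial disc flanges of radius 152 mm and thickness 24 mm, joined by a core cylinder of radius 55 mm and height 129 mm. The lower flange rests on z = 0 and the three cylinders share a vertical axis.


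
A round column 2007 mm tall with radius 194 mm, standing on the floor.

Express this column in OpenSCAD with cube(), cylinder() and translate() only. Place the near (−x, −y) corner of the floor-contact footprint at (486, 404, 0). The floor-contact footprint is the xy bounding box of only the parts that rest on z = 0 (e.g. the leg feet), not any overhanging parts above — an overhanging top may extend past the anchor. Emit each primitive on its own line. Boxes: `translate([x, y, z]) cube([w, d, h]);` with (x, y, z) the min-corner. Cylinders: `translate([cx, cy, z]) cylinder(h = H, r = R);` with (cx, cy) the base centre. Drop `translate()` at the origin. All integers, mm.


translate([680, 598, 0]) cylinder(h = 2007, r = 194);


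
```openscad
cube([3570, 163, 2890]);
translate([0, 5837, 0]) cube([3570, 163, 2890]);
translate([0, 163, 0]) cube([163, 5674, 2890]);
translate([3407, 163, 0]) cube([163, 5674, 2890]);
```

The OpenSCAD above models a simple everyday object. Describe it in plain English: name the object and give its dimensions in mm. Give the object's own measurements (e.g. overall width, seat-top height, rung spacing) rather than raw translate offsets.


The wall frame of a small rectangular building: four walls, each 2890 mm tall and 163 mm thick, enclosing a footprint 3570 mm (x) by 6000 mm (y) outside-to-outside, with no floor or roof. The front and back walls (the −y and +y sides) span the full width; the two side walls fit between them.


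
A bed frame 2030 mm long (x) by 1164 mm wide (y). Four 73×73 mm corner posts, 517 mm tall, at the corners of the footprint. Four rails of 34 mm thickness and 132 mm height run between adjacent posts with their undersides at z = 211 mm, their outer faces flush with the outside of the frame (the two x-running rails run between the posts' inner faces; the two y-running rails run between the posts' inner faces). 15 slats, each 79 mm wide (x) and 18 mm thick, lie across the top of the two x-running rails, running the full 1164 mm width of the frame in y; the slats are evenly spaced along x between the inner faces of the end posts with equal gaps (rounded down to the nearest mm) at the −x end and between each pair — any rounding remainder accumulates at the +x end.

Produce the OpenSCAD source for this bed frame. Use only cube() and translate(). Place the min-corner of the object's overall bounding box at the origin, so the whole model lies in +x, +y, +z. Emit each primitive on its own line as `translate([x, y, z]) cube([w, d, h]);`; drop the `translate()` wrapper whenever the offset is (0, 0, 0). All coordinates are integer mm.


cube([73, 73, 517]);
translate([0, 1091, 0]) cube([73, 73, 517]);
translate([1957, 0, 0]) cube([73, 73, 517]);
translate([1957, 1091, 0]) cube([73, 73, 517]);
translate([73, 0, 211]) cube([1884, 34, 132]);
translate([73, 1130, 211]) cube([1884, 34, 132]);
translate([0, 73, 211]) cube([34, 1018, 132]);
translate([1996, 73, 211]) cube([34, 1018, 132]);
translate([116, 0, 343]) cube([79, 1164, 18]);
translate([238, 0, 343]) cube([79, 1164, 18]);
translate([360, 0, 343]) cube([79, 1164, 18]);
translate([482, 0, 343]) cube([79, 1164, 18]);
translate([604, 0, 343]) cube([79, 1164, 18]);
translate([726, 0, 343]) cube([79, 1164, 18]);
translate([848, 0, 343]) cube([79, 1164, 18]);
translate([970, 0, 343]) cube([79, 1164, 18]);
translate([1092, 0, 343]) cube([79, 1164, 18]);
translate([1214, 0, 343]) cube([79, 1164, 18]);
translate([1336, 0, 343]) cube([79, 1164, 18]);
translate([1458, 0, 343]) cube([79, 1164, 18]);
translate([1580, 0, 343]) cube([79, 1164, 18]);
translate([1702, 0, 343]) cube([79, 1164, 18]);
translate([1824, 0, 343]) cube([79, 1164, 18]);


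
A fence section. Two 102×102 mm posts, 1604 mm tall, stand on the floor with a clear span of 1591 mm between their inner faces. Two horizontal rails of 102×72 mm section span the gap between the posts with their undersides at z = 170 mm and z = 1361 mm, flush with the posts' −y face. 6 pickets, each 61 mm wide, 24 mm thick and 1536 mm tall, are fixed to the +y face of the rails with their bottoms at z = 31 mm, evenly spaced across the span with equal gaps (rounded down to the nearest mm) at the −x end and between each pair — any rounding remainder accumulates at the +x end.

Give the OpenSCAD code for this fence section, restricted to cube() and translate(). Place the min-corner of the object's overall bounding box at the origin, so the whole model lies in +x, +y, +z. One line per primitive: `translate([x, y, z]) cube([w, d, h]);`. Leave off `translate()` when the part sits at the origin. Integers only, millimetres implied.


cube([102, 102, 1604]);
translate([1693, 0, 0]) cube([102, 102, 1604]);
translate([102, 0, 170]) cube([1591, 102, 72]);
translate([102, 0, 1361]) cube([1591, 102, 72]);
translate([277, 102, 31]) cube([61, 24, 1536]);
translate([513, 102, 31]) cube([61, 24, 1536]);
translate([749, 102, 31]) cube([61, 24, 1536]);
translate([985, 102, 31]) cube([61, 24, 1536]);
translate([1221, 102, 31]) cube([61, 24, 1536]);
translate([1457, 102, 31]) cube([61, 24, 1536]);


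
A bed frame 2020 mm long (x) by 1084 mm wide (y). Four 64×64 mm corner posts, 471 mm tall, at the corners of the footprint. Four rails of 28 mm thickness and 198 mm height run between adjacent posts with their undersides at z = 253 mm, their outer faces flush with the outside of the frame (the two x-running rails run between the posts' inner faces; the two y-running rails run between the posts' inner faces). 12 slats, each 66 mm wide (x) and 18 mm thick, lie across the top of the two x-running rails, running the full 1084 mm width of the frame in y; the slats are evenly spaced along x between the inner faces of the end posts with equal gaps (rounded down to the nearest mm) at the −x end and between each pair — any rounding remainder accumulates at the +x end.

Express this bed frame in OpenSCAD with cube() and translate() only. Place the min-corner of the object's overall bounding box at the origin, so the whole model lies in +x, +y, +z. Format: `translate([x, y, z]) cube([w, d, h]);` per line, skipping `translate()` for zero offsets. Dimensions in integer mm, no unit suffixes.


cube([64, 64, 471]);
translate([0, 1020, 0]) cube([64, 64, 471]);
translate([1956, 0, 0]) cube([64, 64, 471]);
translate([1956, 1020, 0]) cube([64, 64, 471]);
translate([64, 0, 253]) cube([1892, 28, 198]);
translate([64, 1056, 253]) cube([1892, 28, 198]);
translate([0, 64, 253]) cube([28, 956, 198]);
translate([1992, 64, 253]) cube([28, 956, 198]);
translate([148, 0, 451]) cube([66, 1084, 18]);
translate([298, 0, 451]) cube([66, 1084, 18]);
translate([448, 0, 451]) cube([66, 1084, 18]);
translate([598, 0, 451]) cube([66, 1084, 18]);
translate([748, 0, 451]) cube([66, 1084, 18]);
translate([898, 0, 451]) cube([66, 1084, 18]);
translate([1048, 0, 451]) cube([66, 1084, 18]);
translate([1198, 0, 451]) cube([66, 1084, 18]);
translate([1348, 0, 451]) cube([66, 1084, 18]);
translate([1498, 0, 451]) cube([66, 1084, 18]);
translate([1648, 0, 451]) cube([66, 1084, 18]);
translate([1798, 0, 451]) cube([66, 1084, 18]);


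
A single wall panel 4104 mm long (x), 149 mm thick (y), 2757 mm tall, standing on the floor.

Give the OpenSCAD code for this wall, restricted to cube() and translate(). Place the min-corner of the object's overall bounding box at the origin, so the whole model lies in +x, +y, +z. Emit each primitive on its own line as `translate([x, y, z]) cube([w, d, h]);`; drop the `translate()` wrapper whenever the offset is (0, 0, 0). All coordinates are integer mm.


cube([4104, 149, 2757]);


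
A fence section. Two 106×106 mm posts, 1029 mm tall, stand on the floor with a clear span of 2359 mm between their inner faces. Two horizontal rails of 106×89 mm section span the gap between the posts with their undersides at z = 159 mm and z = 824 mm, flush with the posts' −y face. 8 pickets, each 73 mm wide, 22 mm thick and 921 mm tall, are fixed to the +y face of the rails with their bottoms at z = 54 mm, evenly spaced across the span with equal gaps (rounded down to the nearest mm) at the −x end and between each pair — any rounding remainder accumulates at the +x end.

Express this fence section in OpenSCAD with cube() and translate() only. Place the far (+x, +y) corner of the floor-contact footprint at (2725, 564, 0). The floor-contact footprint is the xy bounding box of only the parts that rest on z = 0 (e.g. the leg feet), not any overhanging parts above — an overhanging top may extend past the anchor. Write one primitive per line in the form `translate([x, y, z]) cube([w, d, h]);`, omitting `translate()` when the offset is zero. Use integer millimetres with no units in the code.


translate([154, 458, 0]) cube([106, 106, 1029]);
translate([2619, 458, 0]) cube([106, 106, 1029]);
translate([260, 458, 159]) cube([2359, 106, 89]);
translate([260, 458, 824]) cube([2359, 106, 89]);
translate([457, 564, 54]) cube([73, 22, 921]);
translate([727, 564, 54]) cube([73, 22, 921]);
translate([997, 564, 54]) cube([73, 22, 921]);
translate([1267, 564, 54]) cube([73, 22, 921]);
translate([1537, 564, 54]) cube([73, 22, 921]);
translate([1807, 564, 54]) cube([73, 22, 921]);
translate([2077, 564, 54]) cube([73, 22, 921]);
translate([2347, 564, 54]) cube([73, 22, 921]);


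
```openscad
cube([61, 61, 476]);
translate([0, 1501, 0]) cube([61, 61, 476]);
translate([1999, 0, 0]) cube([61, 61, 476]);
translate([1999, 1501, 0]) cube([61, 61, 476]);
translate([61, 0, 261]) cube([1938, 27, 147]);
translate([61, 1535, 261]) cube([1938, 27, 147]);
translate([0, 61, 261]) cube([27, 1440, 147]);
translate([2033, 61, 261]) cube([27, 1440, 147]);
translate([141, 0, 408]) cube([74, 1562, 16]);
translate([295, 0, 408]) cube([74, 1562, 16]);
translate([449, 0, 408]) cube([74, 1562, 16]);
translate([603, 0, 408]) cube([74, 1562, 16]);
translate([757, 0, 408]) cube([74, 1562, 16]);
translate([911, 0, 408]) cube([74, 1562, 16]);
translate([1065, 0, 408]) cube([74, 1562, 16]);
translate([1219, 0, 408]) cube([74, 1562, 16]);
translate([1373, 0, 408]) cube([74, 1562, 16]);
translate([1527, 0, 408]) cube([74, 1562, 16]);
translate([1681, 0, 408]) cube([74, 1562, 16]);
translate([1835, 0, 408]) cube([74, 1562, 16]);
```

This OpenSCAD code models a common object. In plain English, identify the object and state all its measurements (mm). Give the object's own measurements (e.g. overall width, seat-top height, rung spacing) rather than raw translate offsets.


A bed frame 2060 mm long (x) by 1562 mm wide (y). Four 61×61 mm corner posts, 476 mm tall, at the corners of the footprint. Four rails of 27 mm thickness and 147 mm height run between adjacent posts with their undersides at z = 261 mm, their outer faces flush with the outside of the frame (the two x-running rails run between the posts' inner faces; the two y-running rails run between the posts' inner faces). 12 slats, each 74 mm wide (x) and 16 mm thick, lie across the top of the two x-running rails, running the full 1562 mm width of the frame in y; along x they sit between the end posts with a 80 mm gap after the −x posts and between neighbouring slats, leaving 90 mm before the +x posts.


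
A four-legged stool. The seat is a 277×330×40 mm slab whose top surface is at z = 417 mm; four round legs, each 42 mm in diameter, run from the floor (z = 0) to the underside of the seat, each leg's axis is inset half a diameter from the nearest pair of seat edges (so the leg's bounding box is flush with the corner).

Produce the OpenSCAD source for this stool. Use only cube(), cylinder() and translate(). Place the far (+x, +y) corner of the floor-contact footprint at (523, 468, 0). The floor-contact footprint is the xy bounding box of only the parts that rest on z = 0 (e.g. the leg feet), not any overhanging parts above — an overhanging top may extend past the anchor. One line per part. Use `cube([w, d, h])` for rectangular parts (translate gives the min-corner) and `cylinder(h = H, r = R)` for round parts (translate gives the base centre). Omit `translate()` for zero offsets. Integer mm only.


// leg_h = 417 - 40 = 377
translate([246, 138, 377]) cube([277, 330, 40]);
translate([267, 159, 0]) cylinder(h = 377, r = 21);
translate([502, 159, 0]) cylinder(h = 377, r = 21);
translate([267, 447, 0]) cylinder(h = 377, r = 21);
translate([502, 447, 0]) cylinder(h = 377, r = 21);


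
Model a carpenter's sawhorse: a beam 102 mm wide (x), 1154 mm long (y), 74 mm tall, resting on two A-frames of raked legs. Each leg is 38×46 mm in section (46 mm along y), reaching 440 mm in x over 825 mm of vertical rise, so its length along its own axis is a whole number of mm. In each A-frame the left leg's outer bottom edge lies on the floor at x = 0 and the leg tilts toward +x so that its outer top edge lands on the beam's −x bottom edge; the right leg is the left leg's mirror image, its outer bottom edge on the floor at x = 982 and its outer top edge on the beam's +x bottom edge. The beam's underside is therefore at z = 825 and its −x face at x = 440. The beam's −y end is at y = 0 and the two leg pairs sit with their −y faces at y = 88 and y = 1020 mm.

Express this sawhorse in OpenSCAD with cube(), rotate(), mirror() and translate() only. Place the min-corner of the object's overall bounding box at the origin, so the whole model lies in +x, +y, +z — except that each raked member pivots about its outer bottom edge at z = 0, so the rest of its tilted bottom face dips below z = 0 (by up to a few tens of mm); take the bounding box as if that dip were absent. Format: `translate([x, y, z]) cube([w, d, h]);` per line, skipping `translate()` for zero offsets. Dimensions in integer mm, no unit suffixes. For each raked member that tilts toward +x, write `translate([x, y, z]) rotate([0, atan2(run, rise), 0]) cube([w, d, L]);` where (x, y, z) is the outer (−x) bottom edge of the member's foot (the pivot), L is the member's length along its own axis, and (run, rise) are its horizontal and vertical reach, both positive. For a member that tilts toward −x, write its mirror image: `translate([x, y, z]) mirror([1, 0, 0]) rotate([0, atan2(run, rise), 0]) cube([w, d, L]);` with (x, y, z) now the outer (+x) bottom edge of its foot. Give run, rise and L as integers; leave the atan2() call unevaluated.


// leg length = √(440² + 825²) = 935
// right-leg outer foot x = 2·440 + 102 = 982
// beam min-corner = (440, 0, 825)
translate([440, 0, 825]) cube([102, 1154, 74]);
translate([0, 88, 0]) rotate([0, atan2(440, 825), 0]) cube([38, 46, 935]);
translate([982, 88, 0]) mirror([1, 0, 0]) rotate([0, atan2(440, 825), 0]) cube([38, 46, 935]);
translate([0, 1020, 0]) rotate([0, atan2(440, 825), 0]) cube([38, 46, 935]);
translate([982, 1020, 0]) mirror([1, 0, 0]) rotate([0, atan2(440, 825), 0]) cube([38, 46, 935]);


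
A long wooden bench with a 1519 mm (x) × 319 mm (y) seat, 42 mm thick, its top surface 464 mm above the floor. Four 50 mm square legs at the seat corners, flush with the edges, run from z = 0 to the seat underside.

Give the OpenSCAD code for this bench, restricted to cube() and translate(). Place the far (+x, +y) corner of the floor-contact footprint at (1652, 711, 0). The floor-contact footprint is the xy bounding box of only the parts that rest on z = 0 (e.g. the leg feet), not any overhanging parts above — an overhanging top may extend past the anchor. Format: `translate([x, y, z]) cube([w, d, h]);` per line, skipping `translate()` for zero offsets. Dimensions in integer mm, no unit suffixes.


// leg_h = 464 − 42 = 422
translate([133, 392, 422]) cube([1519, 319, 42]);
translate([133, 392, 0]) cube([50, 50, 422]);
translate([133, 661, 0]) cube([50, 50, 422]);
translate([1602, 392, 0]) cube([50, 50, 422]);
translate([1602, 661, 0]) cube([50, 50, 422]);
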